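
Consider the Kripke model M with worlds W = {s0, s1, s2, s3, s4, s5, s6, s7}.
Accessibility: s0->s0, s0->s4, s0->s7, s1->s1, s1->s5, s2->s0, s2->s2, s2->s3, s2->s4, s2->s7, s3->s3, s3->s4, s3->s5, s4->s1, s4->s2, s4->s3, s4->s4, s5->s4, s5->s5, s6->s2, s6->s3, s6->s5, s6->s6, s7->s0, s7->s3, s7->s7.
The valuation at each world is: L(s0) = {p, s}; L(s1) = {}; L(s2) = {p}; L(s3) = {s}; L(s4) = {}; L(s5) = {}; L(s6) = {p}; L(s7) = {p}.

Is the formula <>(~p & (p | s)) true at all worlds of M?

Recall that <>ψ holds at a world iff ψ holds at some accessible world.
Let φ = <>(~p & (p | s)). Evaluate φ at each world:
  s0 (successors {s0, s4, s7}): φ is false.
  s1 (successors {s1, s5}): φ is false.
  s2 (successors {s0, s2, s3, s4, s7}): φ is true.
  s3 (successors {s3, s4, s5}): φ is true.
  s4 (successors {s1, s2, s3, s4}): φ is true.
  s5 (successors {s4, s5}): φ is false.
  s6 (successors {s2, s3, s5, s6}): φ is true.
  s7 (successors {s0, s3, s7}): φ is true.
Detail at s0 (counterexample):
  At s0: <>(~p & (p | s)) requires ~p & (p | s) at some successor in {s0, s4, s7}.
    At s0: ~p & (p | s) is false.
    At s4: ~p & (p | s) is false.
    At s7: ~p & (p | s) is false.
  So <>(~p & (p | s)) is false at s0.

No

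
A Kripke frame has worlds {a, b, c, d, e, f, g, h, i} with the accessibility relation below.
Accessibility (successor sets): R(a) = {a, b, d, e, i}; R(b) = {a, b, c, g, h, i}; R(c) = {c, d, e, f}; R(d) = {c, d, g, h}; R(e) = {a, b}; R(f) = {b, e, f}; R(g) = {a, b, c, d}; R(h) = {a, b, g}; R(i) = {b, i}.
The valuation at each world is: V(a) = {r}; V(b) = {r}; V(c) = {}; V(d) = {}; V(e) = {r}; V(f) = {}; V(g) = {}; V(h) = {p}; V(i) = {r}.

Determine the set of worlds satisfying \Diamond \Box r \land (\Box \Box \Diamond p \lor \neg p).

a, b, c, f, i

Let φ = \Diamond \Box r \land (\Box \Box \Diamond p \lor \neg p). Evaluate φ at each world:
  a (successors {a, b, d, e, i}): φ is true.
  b (successors {a, b, c, g, h, i}): φ is true.
  c (successors {c, d, e, f}): φ is true.
  d (successors {c, d, g, h}): φ is false.
  e (successors {a, b}): φ is false.
  f (successors {b, e, f}): φ is true.
  g (successors {a, b, c, d}): φ is false.
  h (successors {a, b, g}): φ is false.
  i (successors {b, i}): φ is true.
For instance, at g:
  At g: \Diamond \Box r is false, \Box \Box \Diamond p \lor \neg p is true, so \Diamond \Box r \land (\Box \Box \Diamond p \lor \neg p) is false.
    At g: \Diamond \Box r requires \Box r at some successor in {a, b, c, d}.
      At a: \Box r is false.
      At b: \Box r is false.
      At c: \Box r is false.
      At d: \Box r is false.
    So \Diamond \Box r is false at g.
    At g: \Box \Box \Diamond p is false, \neg p is true, so \Box \Box \Diamond p \lor \neg p is true.
      At g: \Box \Box \Diamond p requires \Box \Diamond p at every successor {a, b, c, d}.
        \Box \Diamond p fails at a, so \Box \Box \Diamond p is false at g.
Satisfying worlds: {a, b, c, f, i}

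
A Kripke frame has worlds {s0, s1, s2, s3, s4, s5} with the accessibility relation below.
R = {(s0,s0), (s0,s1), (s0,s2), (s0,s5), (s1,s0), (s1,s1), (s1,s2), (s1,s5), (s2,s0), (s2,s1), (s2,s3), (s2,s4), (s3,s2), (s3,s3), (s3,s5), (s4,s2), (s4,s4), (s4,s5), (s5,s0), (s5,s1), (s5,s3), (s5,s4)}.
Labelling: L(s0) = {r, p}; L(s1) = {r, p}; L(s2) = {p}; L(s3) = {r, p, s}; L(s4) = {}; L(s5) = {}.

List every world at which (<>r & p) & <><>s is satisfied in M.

Let φ = (<>r & p) & <><>s. Evaluate φ at each world:
  s0 (successors {s0, s1, s2, s5}): φ is true.
  s1 (successors {s0, s1, s2, s5}): φ is true.
  s2 (successors {s0, s1, s3, s4}): φ is true.
  s3 (successors {s2, s3, s5}): φ is true.
  s4 (successors {s2, s4, s5}): φ is false.
  s5 (successors {s0, s1, s3, s4}): φ is false.
For instance, at s5:
  At s5: <>r & p is false, <><>s is true, so (<>r & p) & <><>s is false.
    At s5: <>r is true, p is false, so <>r & p is false.
      At s5: <>r requires r at some successor in {s0, s1, s3, s4}.
        r holds at s0, so <>r is true at s5.
    At s5: <><>s requires <>s at some successor in {s0, s1, s3, s4}.
      <>s holds at s3, so <><>s is true at s5.
Satisfying worlds: {s0, s1, s2, s3}

s0, s1, s2, s3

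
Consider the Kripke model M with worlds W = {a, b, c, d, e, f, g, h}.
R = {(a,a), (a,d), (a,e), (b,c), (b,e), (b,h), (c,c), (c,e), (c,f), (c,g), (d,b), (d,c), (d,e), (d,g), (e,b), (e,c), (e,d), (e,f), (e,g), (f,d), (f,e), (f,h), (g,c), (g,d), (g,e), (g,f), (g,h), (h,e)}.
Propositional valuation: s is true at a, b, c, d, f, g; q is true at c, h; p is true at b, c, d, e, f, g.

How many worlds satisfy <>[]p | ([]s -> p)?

Let φ = <>[]p | ([]s -> p). Evaluate φ at each world:
  a (successors {a, d, e}): φ is true.
  b (successors {c, e, h}): φ is true.
  c (successors {c, e, f, g}): φ is true.
  d (successors {b, c, e, g}): φ is true.
  e (successors {b, c, d, f, g}): φ is true.
  f (successors {d, e, h}): φ is true.
  g (successors {c, d, e, f, h}): φ is true.
  h (successors {e}): φ is true.
For instance, at a:
  At a: <>[]p is true, []s -> p is true, so <>[]p | ([]s -> p) is true.
    At a: <>[]p requires []p at some successor in {a, d, e}.
      []p holds at d, so <>[]p is true at a.
    At a: []s is false, p is false, so []s -> p is true.
      At a: []s requires s at every successor {a, d, e}.
        s fails at e, so []s is false at a.
Satisfying worlds: {a, b, c, d, e, f, g, h}

8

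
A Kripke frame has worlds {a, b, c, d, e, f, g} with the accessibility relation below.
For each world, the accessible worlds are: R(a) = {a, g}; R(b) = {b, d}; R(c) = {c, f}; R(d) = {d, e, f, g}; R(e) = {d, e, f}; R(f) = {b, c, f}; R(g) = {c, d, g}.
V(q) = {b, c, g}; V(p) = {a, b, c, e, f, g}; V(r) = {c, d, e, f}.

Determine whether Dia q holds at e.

No

At e: Dia q requires q at some successor in {d, e, f}.
  At d: q is false.
  At e: q is false.
  At f: q is false.
So Dia q is false at e.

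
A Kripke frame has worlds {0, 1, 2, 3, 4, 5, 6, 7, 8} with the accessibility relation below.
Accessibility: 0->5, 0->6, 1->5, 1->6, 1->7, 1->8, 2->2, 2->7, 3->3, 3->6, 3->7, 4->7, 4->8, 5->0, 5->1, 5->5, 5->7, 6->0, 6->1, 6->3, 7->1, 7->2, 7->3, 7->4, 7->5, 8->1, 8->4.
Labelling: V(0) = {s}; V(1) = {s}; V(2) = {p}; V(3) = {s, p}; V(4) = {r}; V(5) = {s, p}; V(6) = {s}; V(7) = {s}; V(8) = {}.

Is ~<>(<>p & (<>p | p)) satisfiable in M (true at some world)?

No

Recall that <>ψ holds at a world iff ψ holds at some accessible world.
Let φ = ~<>(<>p & (<>p | p)). Evaluate φ at each world:
  0 (successors {5, 6}): φ is false.
  1 (successors {5, 6, 7, 8}): φ is false.
  2 (successors {2, 7}): φ is false.
  3 (successors {3, 6, 7}): φ is false.
  4 (successors {7, 8}): φ is false.
  5 (successors {0, 1, 5, 7}): φ is false.
  6 (successors {0, 1, 3}): φ is false.
  7 (successors {1, 2, 3, 4, 5}): φ is false.
  8 (successors {1, 4}): φ is false.
For instance, at 4:
  At 4: <>(<>p & (<>p | p)) is true, so ~<>(<>p & (<>p | p)) is false.
    At 4: <>(<>p & (<>p | p)) requires <>p & (<>p | p) at some successor in {7, 8}.
      <>p & (<>p | p) holds at 7, so <>(<>p & (<>p | p)) is true at 4.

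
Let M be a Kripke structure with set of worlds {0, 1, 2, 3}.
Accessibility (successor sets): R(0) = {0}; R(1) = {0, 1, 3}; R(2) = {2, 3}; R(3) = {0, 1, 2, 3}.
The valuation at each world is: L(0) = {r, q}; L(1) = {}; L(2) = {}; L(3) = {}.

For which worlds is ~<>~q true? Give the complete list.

Let φ = ~<>~q. Evaluate φ at each world:
  0 (successors {0}): φ is true.
  1 (successors {0, 1, 3}): φ is false.
  2 (successors {2, 3}): φ is false.
  3 (successors {0, 1, 2, 3}): φ is false.
For instance, at 2:
  At 2: <>~q is true, so ~<>~q is false.
    At 2: <>~q requires ~q at some successor in {2, 3}.
      ~q holds at 2, so <>~q is true at 2.
Satisfying worlds: {0}

0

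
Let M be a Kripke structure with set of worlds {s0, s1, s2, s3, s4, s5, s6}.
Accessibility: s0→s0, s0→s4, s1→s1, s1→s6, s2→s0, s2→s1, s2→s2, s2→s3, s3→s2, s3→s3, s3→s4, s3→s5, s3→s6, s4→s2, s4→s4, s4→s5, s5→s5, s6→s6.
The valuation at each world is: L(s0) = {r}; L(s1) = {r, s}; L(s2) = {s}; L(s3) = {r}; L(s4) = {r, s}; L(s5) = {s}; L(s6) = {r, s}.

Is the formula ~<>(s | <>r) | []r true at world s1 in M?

Yes

At s1: ~<>(s | <>r) is false, []r is true, so ~<>(s | <>r) | []r is true.
  At s1: <>(s | <>r) is true, so ~<>(s | <>r) is false.
    At s1: <>(s | <>r) requires s | <>r at some successor in {s1, s6}.
      s | <>r holds at s1, so <>(s | <>r) is true at s1.
  At s1: []r requires r at every successor {s1, s6}.
    At s1: r is true.
    At s6: r is true.
  So []r is true at s1.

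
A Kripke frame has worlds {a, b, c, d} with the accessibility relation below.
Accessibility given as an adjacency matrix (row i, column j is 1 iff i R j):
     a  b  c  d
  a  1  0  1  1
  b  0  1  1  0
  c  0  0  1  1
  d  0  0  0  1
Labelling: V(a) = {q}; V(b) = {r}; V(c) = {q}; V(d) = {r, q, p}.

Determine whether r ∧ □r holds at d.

Yes

At d: r is true, □r is true, so r ∧ □r is true.
  At d: □r requires r at every successor {d}.
    At d: r is true.
  So □r is true at d.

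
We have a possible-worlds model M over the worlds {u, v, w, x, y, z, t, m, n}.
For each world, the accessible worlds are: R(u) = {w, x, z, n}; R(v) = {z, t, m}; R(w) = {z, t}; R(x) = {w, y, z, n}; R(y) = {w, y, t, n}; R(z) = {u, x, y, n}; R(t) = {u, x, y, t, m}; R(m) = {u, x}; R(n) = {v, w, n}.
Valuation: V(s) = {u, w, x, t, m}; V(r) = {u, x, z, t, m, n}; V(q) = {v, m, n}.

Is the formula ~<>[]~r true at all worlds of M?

Recall that []ψ holds at a world iff ψ holds at every accessible world, and <>ψ holds iff ψ holds at some accessible world.
Let φ = ~<>[]~r. Evaluate φ at each world:
  u (successors {w, x, z, n}): φ is true.
  v (successors {z, t, m}): φ is true.
  w (successors {z, t}): φ is true.
  x (successors {w, y, z, n}): φ is true.
  y (successors {w, y, t, n}): φ is true.
  z (successors {u, x, y, n}): φ is true.
  t (successors {u, x, y, t, m}): φ is true.
  m (successors {u, x}): φ is true.
  n (successors {v, w, n}): φ is true.
For instance, at n:
  At n: <>[]~r is false, so ~<>[]~r is true.
    At n: <>[]~r requires []~r at some successor in {v, w, n}.
      At v: []~r is false.
      At w: []~r is false.
      At n: []~r is false.
    So <>[]~r is false at n.

Yes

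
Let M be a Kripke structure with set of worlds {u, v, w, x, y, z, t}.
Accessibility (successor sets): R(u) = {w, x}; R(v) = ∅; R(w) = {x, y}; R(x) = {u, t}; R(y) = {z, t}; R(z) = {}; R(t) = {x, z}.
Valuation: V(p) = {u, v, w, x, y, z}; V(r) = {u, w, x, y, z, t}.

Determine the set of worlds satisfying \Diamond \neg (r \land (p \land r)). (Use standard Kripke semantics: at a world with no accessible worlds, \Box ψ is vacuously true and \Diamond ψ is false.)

Recall that \Diamond ψ holds at a world iff ψ holds at some accessible world.
Let φ = \Diamond \neg (r \land (p \land r)). Evaluate φ at each world:
  u (successors {w, x}): φ is false.
  v (successors ∅): φ is false.
  w (successors {x, y}): φ is false.
  x (successors {u, t}): φ is true.
  y (successors {z, t}): φ is true.
  z (successors ∅): φ is false.
  t (successors {x, z}): φ is false.
For instance, at t:
  At t: \Diamond \neg (r \land (p \land r)) requires \neg (r \land (p \land r)) at some successor in {x, z}.
    At x: \neg (r \land (p \land r)) is false.
    At z: \neg (r \land (p \land r)) is false.
  So \Diamond \neg (r \land (p \land r)) is false at t.
Satisfying worlds: {x, y}

x, y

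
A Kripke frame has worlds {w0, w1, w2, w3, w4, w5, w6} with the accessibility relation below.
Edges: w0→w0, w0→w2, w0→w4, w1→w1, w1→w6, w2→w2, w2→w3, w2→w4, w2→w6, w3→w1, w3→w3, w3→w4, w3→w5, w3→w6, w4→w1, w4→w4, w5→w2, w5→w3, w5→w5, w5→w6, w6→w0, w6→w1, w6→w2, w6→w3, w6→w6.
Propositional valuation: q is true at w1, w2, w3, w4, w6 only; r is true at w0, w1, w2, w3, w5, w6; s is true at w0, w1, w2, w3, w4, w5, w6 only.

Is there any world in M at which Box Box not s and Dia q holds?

No

Recall that Box ψ holds at a world iff ψ holds at every accessible world, and Dia ψ holds iff ψ holds at some accessible world.
Let φ = Box Box not s and Dia q. Evaluate φ at each world:
  w0 (successors {w0, w2, w4}): φ is false.
  w1 (successors {w1, w6}): φ is false.
  w2 (successors {w2, w3, w4, w6}): φ is false.
  w3 (successors {w1, w3, w4, w5, w6}): φ is false.
  w4 (successors {w1, w4}): φ is false.
  w5 (successors {w2, w3, w5, w6}): φ is false.
  w6 (successors {w0, w1, w2, w3, w6}): φ is false.
For instance, at w6:
  At w6: Box Box not s is false, Dia q is true, so Box Box not s and Dia q is false.
    At w6: Box Box not s requires Box not s at every successor {w0, w1, w2, w3, w6}.
      Box not s fails at w0, so Box Box not s is false at w6.
    At w6: Dia q requires q at some successor in {w0, w1, w2, w3, w6}.
      q holds at w1, so Dia q is true at w6.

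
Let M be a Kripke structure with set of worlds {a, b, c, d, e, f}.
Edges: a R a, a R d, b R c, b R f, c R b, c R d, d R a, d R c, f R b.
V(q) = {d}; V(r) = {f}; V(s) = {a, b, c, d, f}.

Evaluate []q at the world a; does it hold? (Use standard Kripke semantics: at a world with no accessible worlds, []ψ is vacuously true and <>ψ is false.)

At a: []q requires q at every successor {a, d}.
  q fails at a, so []q is false at a.

No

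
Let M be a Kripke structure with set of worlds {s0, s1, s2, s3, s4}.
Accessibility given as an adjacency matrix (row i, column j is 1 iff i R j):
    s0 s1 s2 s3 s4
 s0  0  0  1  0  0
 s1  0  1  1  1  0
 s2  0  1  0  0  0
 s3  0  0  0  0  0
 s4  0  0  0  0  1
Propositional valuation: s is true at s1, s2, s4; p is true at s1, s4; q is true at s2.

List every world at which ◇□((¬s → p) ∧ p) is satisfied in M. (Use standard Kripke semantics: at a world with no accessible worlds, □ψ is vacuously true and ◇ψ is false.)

s0, s1, s4

Let φ = ◇□((¬s → p) ∧ p). Evaluate φ at each world:
  s0 (successors {s2}): φ is true.
  s1 (successors {s1, s2, s3}): φ is true.
  s2 (successors {s1}): φ is false.
  s3 (successors ∅): φ is false.
  s4 (successors {s4}): φ is true.
For instance, at s0:
  At s0: ◇□((¬s → p) ∧ p) requires □((¬s → p) ∧ p) at some successor in {s2}.
    □((¬s → p) ∧ p) holds at s2, so ◇□((¬s → p) ∧ p) is true at s0.
      At s2: □((¬s → p) ∧ p) requires (¬s → p) ∧ p at every successor {s1}.
        At s1: (¬s → p) ∧ p is true.
      So □((¬s → p) ∧ p) is true at s2.
Satisfying worlds: {s0, s1, s4}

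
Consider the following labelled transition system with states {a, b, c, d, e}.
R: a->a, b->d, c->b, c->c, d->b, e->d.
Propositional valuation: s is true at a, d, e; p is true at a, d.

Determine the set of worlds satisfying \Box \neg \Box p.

b, e

Let φ = \Box \neg \Box p. Evaluate φ at each world:
  a (successors {a}): φ is false.
  b (successors {d}): φ is true.
  c (successors {b, c}): φ is false.
  d (successors {b}): φ is false.
  e (successors {d}): φ is true.
For instance, at c:
  At c: \Box \neg \Box p requires \neg \Box p at every successor {b, c}.
    \neg \Box p fails at b, so \Box \neg \Box p is false at c.
      At b: \Box p is true, so \neg \Box p is false.
Satisfying worlds: {b, e}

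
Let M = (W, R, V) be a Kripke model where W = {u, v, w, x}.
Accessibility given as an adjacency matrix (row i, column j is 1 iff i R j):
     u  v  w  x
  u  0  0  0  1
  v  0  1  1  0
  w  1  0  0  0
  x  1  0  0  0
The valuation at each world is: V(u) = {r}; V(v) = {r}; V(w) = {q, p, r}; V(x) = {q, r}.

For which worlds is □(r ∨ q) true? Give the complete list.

Recall that □ψ holds at a world iff ψ holds at every accessible world, and ◇ψ holds iff ψ holds at some accessible world.
Let φ = □(r ∨ q). Evaluate φ at each world:
  u (successors {x}): φ is true.
  v (successors {v, w}): φ is true.
  w (successors {u}): φ is true.
  x (successors {u}): φ is true.
For instance, at u:
  At u: □(r ∨ q) requires r ∨ q at every successor {x}.
    At x: r ∨ q is true.
  So □(r ∨ q) is true at u.
Satisfying worlds: {u, v, w, x}

u, v, w, x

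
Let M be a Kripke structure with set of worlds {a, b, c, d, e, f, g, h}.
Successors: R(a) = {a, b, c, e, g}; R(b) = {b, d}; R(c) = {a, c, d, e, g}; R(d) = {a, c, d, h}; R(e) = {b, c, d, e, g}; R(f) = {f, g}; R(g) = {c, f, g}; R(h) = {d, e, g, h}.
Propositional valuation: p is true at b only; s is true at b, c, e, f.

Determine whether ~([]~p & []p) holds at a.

At a: []~p & []p is false, so ~([]~p & []p) is true.
  At a: []~p is false, []p is false, so []~p & []p is false.
    At a: []~p requires ~p at every successor {a, b, c, e, g}.
      ~p fails at b, so []~p is false at a.
    At a: []p requires p at every successor {a, b, c, e, g}.
      p fails at a, so []p is false at a.

Yes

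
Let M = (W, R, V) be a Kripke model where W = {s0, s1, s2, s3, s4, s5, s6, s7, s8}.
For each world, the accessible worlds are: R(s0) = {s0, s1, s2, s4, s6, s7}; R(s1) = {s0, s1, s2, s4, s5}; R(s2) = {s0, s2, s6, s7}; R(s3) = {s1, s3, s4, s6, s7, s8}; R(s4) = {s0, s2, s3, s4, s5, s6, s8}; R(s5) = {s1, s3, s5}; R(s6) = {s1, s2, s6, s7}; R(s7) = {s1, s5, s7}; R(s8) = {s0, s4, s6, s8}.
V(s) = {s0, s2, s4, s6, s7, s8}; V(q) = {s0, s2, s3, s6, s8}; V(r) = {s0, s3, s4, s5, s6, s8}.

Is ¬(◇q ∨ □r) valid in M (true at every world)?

No

Recall that □ψ holds at a world iff ψ holds at every accessible world, and ◇ψ holds iff ψ holds at some accessible world.
Let φ = ¬(◇q ∨ □r). Evaluate φ at each world:
  s0 (successors {s0, s1, s2, s4, s6, s7}): φ is false.
  s1 (successors {s0, s1, s2, s4, s5}): φ is false.
  s2 (successors {s0, s2, s6, s7}): φ is false.
  s3 (successors {s1, s3, s4, s6, s7, s8}): φ is false.
  s4 (successors {s0, s2, s3, s4, s5, s6, s8}): φ is false.
  s5 (successors {s1, s3, s5}): φ is false.
  s6 (successors {s1, s2, s6, s7}): φ is false.
  s7 (successors {s1, s5, s7}): φ is true.
  s8 (successors {s0, s4, s6, s8}): φ is false.
Detail at s0 (counterexample):
  At s0: ◇q ∨ □r is true, so ¬(◇q ∨ □r) is false.
    At s0: ◇q is true, □r is false, so ◇q ∨ □r is true.
      At s0: ◇q requires q at some successor in {s0, s1, s2, s4, s6, s7}.
        q holds at s0, so ◇q is true at s0.
      At s0: □r requires r at every successor {s0, s1, s2, s4, s6, s7}.
        r fails at s1, so □r is false at s0.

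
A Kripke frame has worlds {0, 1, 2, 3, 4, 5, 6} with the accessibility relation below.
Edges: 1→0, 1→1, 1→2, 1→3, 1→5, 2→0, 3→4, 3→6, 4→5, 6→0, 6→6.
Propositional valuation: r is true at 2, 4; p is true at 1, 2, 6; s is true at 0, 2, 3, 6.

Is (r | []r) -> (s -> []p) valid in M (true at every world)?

Let φ = (r | []r) -> (s -> []p). Evaluate φ at each world:
  0 (successors ∅): φ is true.
  1 (successors {0, 1, 2, 3, 5}): φ is true.
  2 (successors {0}): φ is false.
  3 (successors {4, 6}): φ is true.
  4 (successors {5}): φ is true.
  5 (successors ∅): φ is true.
  6 (successors {0, 6}): φ is true.
Detail at 2 (counterexample):
  At 2: r | []r is true, s -> []p is false, so (r | []r) -> (s -> []p) is false.
    At 2: r is true, []r is false, so r | []r is true.
      At 2: []r requires r at every successor {0}.
        r fails at 0, so []r is false at 2.
    At 2: s is true, []p is false, so s -> []p is false.
      At 2: []p requires p at every successor {0}.
        p fails at 0, so []p is false at 2.

No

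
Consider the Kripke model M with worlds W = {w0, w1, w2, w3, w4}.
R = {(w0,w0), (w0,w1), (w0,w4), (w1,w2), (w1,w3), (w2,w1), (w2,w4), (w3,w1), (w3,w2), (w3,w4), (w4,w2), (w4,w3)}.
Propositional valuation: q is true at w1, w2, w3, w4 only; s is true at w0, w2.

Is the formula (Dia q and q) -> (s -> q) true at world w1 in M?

At w1: Dia q and q is true, s -> q is true, so (Dia q and q) -> (s -> q) is true.
  At w1: Dia q is true, q is true, so Dia q and q is true.
    At w1: Dia q requires q at some successor in {w2, w3}.
      q holds at w2, so Dia q is true at w1.

Yes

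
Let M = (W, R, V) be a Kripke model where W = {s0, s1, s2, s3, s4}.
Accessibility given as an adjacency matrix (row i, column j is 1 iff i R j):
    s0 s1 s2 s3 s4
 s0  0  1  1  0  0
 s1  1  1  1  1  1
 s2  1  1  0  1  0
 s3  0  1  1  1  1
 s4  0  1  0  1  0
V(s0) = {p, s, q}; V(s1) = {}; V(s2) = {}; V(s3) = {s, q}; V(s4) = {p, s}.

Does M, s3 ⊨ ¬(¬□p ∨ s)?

No

At s3: ¬□p ∨ s is true, so ¬(¬□p ∨ s) is false.
  At s3: ¬□p is true, s is true, so ¬□p ∨ s is true.
    At s3: □p is false, so ¬□p is true.
      At s3: □p requires p at every successor {s1, s2, s3, s4}.
        p fails at s1, so □p is false at s3.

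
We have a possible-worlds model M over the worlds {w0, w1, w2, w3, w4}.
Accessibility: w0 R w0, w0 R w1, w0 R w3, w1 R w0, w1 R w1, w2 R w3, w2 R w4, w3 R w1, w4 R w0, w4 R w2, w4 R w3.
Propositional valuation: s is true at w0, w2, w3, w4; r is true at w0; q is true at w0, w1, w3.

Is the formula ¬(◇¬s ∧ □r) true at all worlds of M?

Let φ = ¬(◇¬s ∧ □r). Evaluate φ at each world:
  w0 (successors {w0, w1, w3}): φ is true.
  w1 (successors {w0, w1}): φ is true.
  w2 (successors {w3, w4}): φ is true.
  w3 (successors {w1}): φ is true.
  w4 (successors {w0, w2, w3}): φ is true.
For instance, at w0:
  At w0: ◇¬s ∧ □r is false, so ¬(◇¬s ∧ □r) is true.
    At w0: ◇¬s is true, □r is false, so ◇¬s ∧ □r is false.
      At w0: ◇¬s requires ¬s at some successor in {w0, w1, w3}.
        ¬s holds at w1, so ◇¬s is true at w0.
      At w0: □r requires r at every successor {w0, w1, w3}.
        r fails at w1, so □r is false at w0.

Yes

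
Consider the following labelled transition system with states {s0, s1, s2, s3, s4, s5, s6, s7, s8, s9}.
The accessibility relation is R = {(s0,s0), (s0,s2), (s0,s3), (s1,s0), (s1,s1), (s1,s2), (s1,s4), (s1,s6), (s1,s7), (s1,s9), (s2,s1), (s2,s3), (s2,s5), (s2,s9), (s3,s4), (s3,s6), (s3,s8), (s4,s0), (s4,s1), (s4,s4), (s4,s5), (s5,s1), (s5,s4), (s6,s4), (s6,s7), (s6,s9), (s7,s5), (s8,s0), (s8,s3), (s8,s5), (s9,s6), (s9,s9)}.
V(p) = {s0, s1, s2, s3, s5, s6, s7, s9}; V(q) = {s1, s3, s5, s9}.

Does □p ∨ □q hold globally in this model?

Let φ = □p ∨ □q. Evaluate φ at each world:
  s0 (successors {s0, s2, s3}): φ is true.
  s1 (successors {s0, s1, s2, s4, s6, s7, s9}): φ is false.
  s2 (successors {s1, s3, s5, s9}): φ is true.
  s3 (successors {s4, s6, s8}): φ is false.
  s4 (successors {s0, s1, s4, s5}): φ is false.
  s5 (successors {s1, s4}): φ is false.
  s6 (successors {s4, s7, s9}): φ is false.
  s7 (successors {s5}): φ is true.
  s8 (successors {s0, s3, s5}): φ is true.
  s9 (successors {s6, s9}): φ is true.
Detail at s1 (counterexample):
  At s1: □p is false, □q is false, so □p ∨ □q is false.
    At s1: □p requires p at every successor {s0, s1, s2, s4, s6, s7, s9}.
      p fails at s4, so □p is false at s1.
    At s1: □q requires q at every successor {s0, s1, s2, s4, s6, s7, s9}.
      q fails at s0, so □q is false at s1.

No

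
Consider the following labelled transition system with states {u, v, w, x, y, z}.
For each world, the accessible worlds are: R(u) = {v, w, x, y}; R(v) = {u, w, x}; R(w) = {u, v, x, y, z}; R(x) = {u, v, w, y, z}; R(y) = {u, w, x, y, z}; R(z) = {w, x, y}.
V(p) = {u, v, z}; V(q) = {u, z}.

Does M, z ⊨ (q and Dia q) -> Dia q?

Yes

Recall that Dia ψ holds at a world iff ψ holds at some accessible world.
At z: q and Dia q is false, Dia q is false, so (q and Dia q) -> Dia q is true.
  At z: q is true, Dia q is false, so q and Dia q is false.
    At z: Dia q requires q at some successor in {w, x, y}.
      At w: q is false.
      At x: q is false.
      At y: q is false.
    So Dia q is false at z.
  At z: Dia q requires q at some successor in {w, x, y}.
    At w: q is false.
    At x: q is false.
    At y: q is false.
  So Dia q is false at z.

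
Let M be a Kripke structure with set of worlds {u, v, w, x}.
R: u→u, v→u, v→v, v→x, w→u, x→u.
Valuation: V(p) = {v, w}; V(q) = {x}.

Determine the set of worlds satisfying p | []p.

v, w

Let φ = p | []p. Evaluate φ at each world:
  u (successors {u}): φ is false.
  v (successors {u, v, x}): φ is true.
  w (successors {u}): φ is true.
  x (successors {u}): φ is false.
For instance, at x:
  At x: p is false, []p is false, so p | []p is false.
    At x: []p requires p at every successor {u}.
      p fails at u, so []p is false at x.
Satisfying worlds: {v, w}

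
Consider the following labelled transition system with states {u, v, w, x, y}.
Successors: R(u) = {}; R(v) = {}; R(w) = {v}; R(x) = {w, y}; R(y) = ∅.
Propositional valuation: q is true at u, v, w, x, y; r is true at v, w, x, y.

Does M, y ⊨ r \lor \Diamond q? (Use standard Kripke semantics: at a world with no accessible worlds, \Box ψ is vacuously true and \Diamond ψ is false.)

Yes

At y: r is true, \Diamond q is false, so r \lor \Diamond q is true.
  At y: no accessible worlds, so \Diamond q is false.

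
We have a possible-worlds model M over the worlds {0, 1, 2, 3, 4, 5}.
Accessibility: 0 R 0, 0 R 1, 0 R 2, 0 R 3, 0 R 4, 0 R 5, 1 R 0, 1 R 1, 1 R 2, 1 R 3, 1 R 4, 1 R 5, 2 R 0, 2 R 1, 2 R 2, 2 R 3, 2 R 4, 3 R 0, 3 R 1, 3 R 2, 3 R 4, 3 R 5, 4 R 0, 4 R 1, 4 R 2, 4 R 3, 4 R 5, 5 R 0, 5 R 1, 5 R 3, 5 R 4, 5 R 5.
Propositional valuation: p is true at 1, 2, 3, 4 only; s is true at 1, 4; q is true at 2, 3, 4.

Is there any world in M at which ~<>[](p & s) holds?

Yes

Recall that []ψ holds at a world iff ψ holds at every accessible world, and <>ψ holds iff ψ holds at some accessible world.
Let φ = ~<>[](p & s). Evaluate φ at each world:
  0 (successors {0, 1, 2, 3, 4, 5}): φ is true.
  1 (successors {0, 1, 2, 3, 4, 5}): φ is true.
  2 (successors {0, 1, 2, 3, 4}): φ is true.
  3 (successors {0, 1, 2, 4, 5}): φ is true.
  4 (successors {0, 1, 2, 3, 5}): φ is true.
  5 (successors {0, 1, 3, 4, 5}): φ is true.
Detail at 0 (witness):
  At 0: <>[](p & s) is false, so ~<>[](p & s) is true.
    At 0: <>[](p & s) requires [](p & s) at some successor in {0, 1, 2, 3, 4, 5}.
      At 0: [](p & s) is false.
      At 1: [](p & s) is false.
      At 2: [](p & s) is false.
      At 3: [](p & s) is false.
      At 4: [](p & s) is false.
      At 5: [](p & s) is false.
    So <>[](p & s) is false at 0.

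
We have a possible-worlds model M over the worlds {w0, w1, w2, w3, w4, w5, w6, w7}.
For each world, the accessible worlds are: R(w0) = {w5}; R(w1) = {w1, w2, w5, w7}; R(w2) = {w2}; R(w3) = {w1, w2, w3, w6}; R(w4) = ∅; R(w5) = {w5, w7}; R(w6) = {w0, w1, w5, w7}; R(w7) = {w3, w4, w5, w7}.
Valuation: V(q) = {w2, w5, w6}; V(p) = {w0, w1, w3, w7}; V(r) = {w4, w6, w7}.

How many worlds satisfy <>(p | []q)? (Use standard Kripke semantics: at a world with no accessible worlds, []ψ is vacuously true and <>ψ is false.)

Recall that []ψ holds at a world iff ψ holds at every accessible world, and <>ψ holds iff ψ holds at some accessible world.
Let φ = <>(p | []q). Evaluate φ at each world:
  w0 (successors {w5}): φ is false.
  w1 (successors {w1, w2, w5, w7}): φ is true.
  w2 (successors {w2}): φ is true.
  w3 (successors {w1, w2, w3, w6}): φ is true.
  w4 (successors ∅): φ is false.
  w5 (successors {w5, w7}): φ is true.
  w6 (successors {w0, w1, w5, w7}): φ is true.
  w7 (successors {w3, w4, w5, w7}): φ is true.
For instance, at w6:
  At w6: <>(p | []q) requires p | []q at some successor in {w0, w1, w5, w7}.
    p | []q holds at w0, so <>(p | []q) is true at w6.
      At w0: p is true, []q is true, so p | []q is true.
Satisfying worlds: {w1, w2, w3, w5, w6, w7}

6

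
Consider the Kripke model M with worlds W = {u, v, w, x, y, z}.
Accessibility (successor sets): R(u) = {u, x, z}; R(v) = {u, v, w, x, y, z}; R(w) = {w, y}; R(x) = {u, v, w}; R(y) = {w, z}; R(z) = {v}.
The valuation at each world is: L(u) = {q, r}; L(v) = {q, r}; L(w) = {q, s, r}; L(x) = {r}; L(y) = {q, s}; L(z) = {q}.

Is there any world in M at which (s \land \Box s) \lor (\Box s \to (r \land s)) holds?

Recall that \Box ψ holds at a world iff ψ holds at every accessible world, and \Diamond ψ holds iff ψ holds at some accessible world.
Let φ = (s \land \Box s) \lor (\Box s \to (r \land s)). Evaluate φ at each world:
  u (successors {u, x, z}): φ is true.
  v (successors {u, v, w, x, y, z}): φ is true.
  w (successors {w, y}): φ is true.
  x (successors {u, v, w}): φ is true.
  y (successors {w, z}): φ is true.
  z (successors {v}): φ is true.
Detail at u (witness):
  At u: s \land \Box s is false, \Box s \to (r \land s) is true, so (s \land \Box s) \lor (\Box s \to (r \land s)) is true.
    At u: s is false, \Box s is false, so s \land \Box s is false.
      At u: \Box s requires s at every successor {u, x, z}.
        s fails at u, so \Box s is false at u.
    At u: \Box s is false, r \land s is false, so \Box s \to (r \land s) is true.
      At u: \Box s requires s at every successor {u, x, z}.
        s fails at u, so \Box s is false at u.

Yes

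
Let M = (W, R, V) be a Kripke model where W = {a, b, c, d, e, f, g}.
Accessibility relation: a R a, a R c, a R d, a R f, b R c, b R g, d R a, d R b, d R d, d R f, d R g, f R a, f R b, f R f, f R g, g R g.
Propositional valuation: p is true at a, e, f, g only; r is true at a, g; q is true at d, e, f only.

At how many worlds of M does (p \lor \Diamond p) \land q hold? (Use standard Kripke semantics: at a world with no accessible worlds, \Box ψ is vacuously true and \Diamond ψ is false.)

3

Let φ = (p \lor \Diamond p) \land q. Evaluate φ at each world:
  a (successors {a, c, d, f}): φ is false.
  b (successors {c, g}): φ is false.
  c (successors ∅): φ is false.
  d (successors {a, b, d, f, g}): φ is true.
  e (successors ∅): φ is true.
  f (successors {a, b, f, g}): φ is true.
  g (successors {g}): φ is false.
For instance, at d:
  At d: p \lor \Diamond p is true, q is true, so (p \lor \Diamond p) \land q is true.
    At d: p is false, \Diamond p is true, so p \lor \Diamond p is true.
      At d: \Diamond p requires p at some successor in {a, b, d, f, g}.
        p holds at a, so \Diamond p is true at d.
Satisfying worlds: {d, e, f}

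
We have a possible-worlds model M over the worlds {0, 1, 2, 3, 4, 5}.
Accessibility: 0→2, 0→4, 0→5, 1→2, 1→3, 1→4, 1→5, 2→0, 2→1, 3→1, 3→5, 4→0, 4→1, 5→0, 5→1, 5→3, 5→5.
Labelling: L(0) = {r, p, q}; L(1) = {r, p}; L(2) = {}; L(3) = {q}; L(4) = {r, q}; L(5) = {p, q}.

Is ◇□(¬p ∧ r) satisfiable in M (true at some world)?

No

Let φ = ◇□(¬p ∧ r). Evaluate φ at each world:
  0 (successors {2, 4, 5}): φ is false.
  1 (successors {2, 3, 4, 5}): φ is false.
  2 (successors {0, 1}): φ is false.
  3 (successors {1, 5}): φ is false.
  4 (successors {0, 1}): φ is false.
  5 (successors {0, 1, 3, 5}): φ is false.
For instance, at 5:
  At 5: ◇□(¬p ∧ r) requires □(¬p ∧ r) at some successor in {0, 1, 3, 5}.
    At 0: □(¬p ∧ r) is false.
    At 1: □(¬p ∧ r) is false.
    At 3: □(¬p ∧ r) is false.
    At 5: □(¬p ∧ r) is false.
  So ◇□(¬p ∧ r) is false at 5.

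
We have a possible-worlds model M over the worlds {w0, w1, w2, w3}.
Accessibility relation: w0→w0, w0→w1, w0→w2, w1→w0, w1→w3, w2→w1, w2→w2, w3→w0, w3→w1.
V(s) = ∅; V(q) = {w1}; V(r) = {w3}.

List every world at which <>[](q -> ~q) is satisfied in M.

w0, w2, w3

Let φ = <>[](q -> ~q). Evaluate φ at each world:
  w0 (successors {w0, w1, w2}): φ is true.
  w1 (successors {w0, w3}): φ is false.
  w2 (successors {w1, w2}): φ is true.
  w3 (successors {w0, w1}): φ is true.
For instance, at w1:
  At w1: <>[](q -> ~q) requires [](q -> ~q) at some successor in {w0, w3}.
    At w0: [](q -> ~q) is false.
    At w3: [](q -> ~q) is false.
  So <>[](q -> ~q) is false at w1.
Satisfying worlds: {w0, w2, w3}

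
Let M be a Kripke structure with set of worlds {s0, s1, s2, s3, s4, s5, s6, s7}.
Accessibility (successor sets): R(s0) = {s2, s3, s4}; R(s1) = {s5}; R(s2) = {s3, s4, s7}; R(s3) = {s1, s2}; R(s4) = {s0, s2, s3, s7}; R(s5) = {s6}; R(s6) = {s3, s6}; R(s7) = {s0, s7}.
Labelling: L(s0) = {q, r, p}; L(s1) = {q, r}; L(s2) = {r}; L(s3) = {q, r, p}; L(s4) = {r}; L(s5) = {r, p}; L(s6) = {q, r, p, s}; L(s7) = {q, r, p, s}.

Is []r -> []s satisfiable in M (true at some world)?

Recall that []ψ holds at a world iff ψ holds at every accessible world, and <>ψ holds iff ψ holds at some accessible world.
Let φ = []r -> []s. Evaluate φ at each world:
  s0 (successors {s2, s3, s4}): φ is false.
  s1 (successors {s5}): φ is false.
  s2 (successors {s3, s4, s7}): φ is false.
  s3 (successors {s1, s2}): φ is false.
  s4 (successors {s0, s2, s3, s7}): φ is false.
  s5 (successors {s6}): φ is true.
  s6 (successors {s3, s6}): φ is false.
  s7 (successors {s0, s7}): φ is false.
Detail at s5 (witness):
  At s5: []r is true, []s is true, so []r -> []s is true.
    At s5: []r requires r at every successor {s6}.
      At s6: r is true.
    So []r is true at s5.
    At s5: []s requires s at every successor {s6}.
      At s6: s is true.
    So []s is true at s5.

Yes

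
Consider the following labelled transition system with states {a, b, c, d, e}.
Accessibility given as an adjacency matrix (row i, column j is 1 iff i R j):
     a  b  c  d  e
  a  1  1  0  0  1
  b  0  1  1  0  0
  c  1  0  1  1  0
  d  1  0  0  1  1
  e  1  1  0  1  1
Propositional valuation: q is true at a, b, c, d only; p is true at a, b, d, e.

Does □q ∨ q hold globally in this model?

No

Let φ = □q ∨ q. Evaluate φ at each world:
  a (successors {a, b, e}): φ is true.
  b (successors {b, c}): φ is true.
  c (successors {a, c, d}): φ is true.
  d (successors {a, d, e}): φ is true.
  e (successors {a, b, d, e}): φ is false.
Detail at e (counterexample):
  At e: □q is false, q is false, so □q ∨ q is false.
    At e: □q requires q at every successor {a, b, d, e}.
      q fails at e, so □q is false at e.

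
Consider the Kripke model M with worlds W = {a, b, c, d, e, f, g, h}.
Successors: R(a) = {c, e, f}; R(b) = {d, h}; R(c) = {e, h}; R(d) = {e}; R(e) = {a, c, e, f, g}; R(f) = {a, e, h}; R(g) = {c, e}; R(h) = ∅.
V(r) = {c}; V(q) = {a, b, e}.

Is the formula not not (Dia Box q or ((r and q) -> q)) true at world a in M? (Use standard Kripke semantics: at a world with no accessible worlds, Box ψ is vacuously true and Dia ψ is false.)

At a: not (Dia Box q or ((r and q) -> q)) is false, so not not (Dia Box q or ((r and q) -> q)) is true.
  At a: Dia Box q or ((r and q) -> q) is true, so not (Dia Box q or ((r and q) -> q)) is false.
    At a: Dia Box q is false, (r and q) -> q is true, so Dia Box q or ((r and q) -> q) is true.
      At a: Dia Box q requires Box q at some successor in {c, e, f}.
        At c: Box q is false.
        At e: Box q is false.
        At f: Box q is false.
      So Dia Box q is false at a.

Yes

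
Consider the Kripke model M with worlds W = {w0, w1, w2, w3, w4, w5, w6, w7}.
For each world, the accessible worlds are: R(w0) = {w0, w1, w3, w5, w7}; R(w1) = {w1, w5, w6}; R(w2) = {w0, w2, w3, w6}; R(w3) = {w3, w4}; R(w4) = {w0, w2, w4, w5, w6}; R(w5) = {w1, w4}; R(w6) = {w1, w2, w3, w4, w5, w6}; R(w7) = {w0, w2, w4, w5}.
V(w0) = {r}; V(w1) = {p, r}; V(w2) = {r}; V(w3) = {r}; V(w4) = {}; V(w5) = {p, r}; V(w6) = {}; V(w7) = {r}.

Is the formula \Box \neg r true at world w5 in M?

At w5: \Box \neg r requires \neg r at every successor {w1, w4}.
  \neg r fails at w1, so \Box \neg r is false at w5.

No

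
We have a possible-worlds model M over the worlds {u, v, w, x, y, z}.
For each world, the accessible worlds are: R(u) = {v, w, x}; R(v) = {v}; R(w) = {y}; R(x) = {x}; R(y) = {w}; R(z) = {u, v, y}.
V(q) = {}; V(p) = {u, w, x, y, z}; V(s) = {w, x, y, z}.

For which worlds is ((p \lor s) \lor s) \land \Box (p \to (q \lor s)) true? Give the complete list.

Let φ = ((p \lor s) \lor s) \land \Box (p \to (q \lor s)). Evaluate φ at each world:
  u (successors {v, w, x}): φ is true.
  v (successors {v}): φ is false.
  w (successors {y}): φ is true.
  x (successors {x}): φ is true.
  y (successors {w}): φ is true.
  z (successors {u, v, y}): φ is false.
For instance, at w:
  At w: (p \lor s) \lor s is true, \Box (p \to (q \lor s)) is true, so ((p \lor s) \lor s) \land \Box (p \to (q \lor s)) is true.
    At w: \Box (p \to (q \lor s)) requires p \to (q \lor s) at every successor {y}.
      At y: p \to (q \lor s) is true.
    So \Box (p \to (q \lor s)) is true at w.
Satisfying worlds: {u, w, x, y}

u, w, x, y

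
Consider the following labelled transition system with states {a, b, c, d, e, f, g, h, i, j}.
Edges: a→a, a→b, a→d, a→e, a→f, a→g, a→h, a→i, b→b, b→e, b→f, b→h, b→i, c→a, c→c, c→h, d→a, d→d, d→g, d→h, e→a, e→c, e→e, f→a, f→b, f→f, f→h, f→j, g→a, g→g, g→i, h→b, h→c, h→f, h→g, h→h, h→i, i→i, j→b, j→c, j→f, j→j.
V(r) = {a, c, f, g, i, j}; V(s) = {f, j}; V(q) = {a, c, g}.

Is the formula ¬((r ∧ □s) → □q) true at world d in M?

No

Recall that □ψ holds at a world iff ψ holds at every accessible world, and ◇ψ holds iff ψ holds at some accessible world.
At d: (r ∧ □s) → □q is true, so ¬((r ∧ □s) → □q) is false.
  At d: r ∧ □s is false, □q is false, so (r ∧ □s) → □q is true.
    At d: r is false, □s is false, so r ∧ □s is false.
      At d: □s requires s at every successor {a, d, g, h}.
        s fails at a, so □s is false at d.
    At d: □q requires q at every successor {a, d, g, h}.
      q fails at d, so □q is false at d.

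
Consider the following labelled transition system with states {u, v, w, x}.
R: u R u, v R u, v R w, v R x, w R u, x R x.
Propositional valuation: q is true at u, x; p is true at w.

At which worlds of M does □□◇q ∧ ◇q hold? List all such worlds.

Let φ = □□◇q ∧ ◇q. Evaluate φ at each world:
  u (successors {u}): φ is true.
  v (successors {u, w, x}): φ is true.
  w (successors {u}): φ is true.
  x (successors {x}): φ is true.
For instance, at x:
  At x: □□◇q is true, ◇q is true, so □□◇q ∧ ◇q is true.
    At x: □□◇q requires □◇q at every successor {x}.
      At x: □◇q is true.
    So □□◇q is true at x.
    At x: ◇q requires q at some successor in {x}.
      q holds at x, so ◇q is true at x.
Satisfying worlds: {u, v, w, x}

u, v, w, x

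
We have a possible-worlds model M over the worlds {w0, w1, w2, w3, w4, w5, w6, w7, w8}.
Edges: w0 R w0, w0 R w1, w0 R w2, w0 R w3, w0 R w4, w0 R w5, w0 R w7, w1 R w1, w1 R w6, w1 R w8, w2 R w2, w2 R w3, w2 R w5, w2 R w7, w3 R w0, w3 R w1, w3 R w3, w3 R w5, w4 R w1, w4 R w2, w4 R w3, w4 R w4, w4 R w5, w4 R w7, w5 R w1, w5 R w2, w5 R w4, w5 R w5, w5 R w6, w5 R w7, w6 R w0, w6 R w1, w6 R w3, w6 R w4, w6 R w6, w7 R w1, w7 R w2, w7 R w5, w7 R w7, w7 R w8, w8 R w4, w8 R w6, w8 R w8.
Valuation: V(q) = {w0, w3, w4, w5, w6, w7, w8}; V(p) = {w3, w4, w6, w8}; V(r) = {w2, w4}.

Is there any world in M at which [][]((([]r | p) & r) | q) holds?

Let φ = [][]((([]r | p) & r) | q). Evaluate φ at each world:
  w0 (successors {w0, w1, w2, w3, w4, w5, w7}): φ is false.
  w1 (successors {w1, w6, w8}): φ is false.
  w2 (successors {w2, w3, w5, w7}): φ is false.
  w3 (successors {w0, w1, w3, w5}): φ is false.
  w4 (successors {w1, w2, w3, w4, w5, w7}): φ is false.
  w5 (successors {w1, w2, w4, w5, w6, w7}): φ is false.
  w6 (successors {w0, w1, w3, w4, w6}): φ is false.
  w7 (successors {w1, w2, w5, w7, w8}): φ is false.
  w8 (successors {w4, w6, w8}): φ is false.
For instance, at w6:
  At w6: [][]((([]r | p) & r) | q) requires []((([]r | p) & r) | q) at every successor {w0, w1, w3, w4, w6}.
    []((([]r | p) & r) | q) fails at w0, so [][]((([]r | p) & r) | q) is false at w6.
      At w0: []((([]r | p) & r) | q) requires (([]r | p) & r) | q at every successor {w0, w1, w2, w3, w4, w5, w7}.
        (([]r | p) & r) | q fails at w1, so []((([]r | p) & r) | q) is false at w0.

No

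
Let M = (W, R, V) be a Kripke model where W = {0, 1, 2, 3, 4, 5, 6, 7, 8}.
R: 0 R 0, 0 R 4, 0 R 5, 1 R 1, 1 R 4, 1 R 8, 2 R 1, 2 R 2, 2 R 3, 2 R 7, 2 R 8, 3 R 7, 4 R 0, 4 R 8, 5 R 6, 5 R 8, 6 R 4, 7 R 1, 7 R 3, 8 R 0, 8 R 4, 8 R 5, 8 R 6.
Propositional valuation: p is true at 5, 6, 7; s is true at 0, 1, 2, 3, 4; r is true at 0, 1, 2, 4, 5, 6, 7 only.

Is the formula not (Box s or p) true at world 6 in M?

Recall that Box ψ holds at a world iff ψ holds at every accessible world, and Dia ψ holds iff ψ holds at some accessible world.
At 6: Box s or p is true, so not (Box s or p) is false.
  At 6: Box s is true, p is true, so Box s or p is true.
    At 6: Box s requires s at every successor {4}.
      At 4: s is true.
    So Box s is true at 6.

No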